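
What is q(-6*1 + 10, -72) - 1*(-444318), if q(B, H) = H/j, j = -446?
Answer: 99082950/223 ≈ 4.4432e+5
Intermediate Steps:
q(B, H) = -H/446 (q(B, H) = H/(-446) = H*(-1/446) = -H/446)
q(-6*1 + 10, -72) - 1*(-444318) = -1/446*(-72) - 1*(-444318) = 36/223 + 444318 = 99082950/223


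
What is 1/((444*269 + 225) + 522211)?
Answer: 1/641872 ≈ 1.5579e-6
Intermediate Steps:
1/((444*269 + 225) + 522211) = 1/((119436 + 225) + 522211) = 1/(119661 + 522211) = 1/641872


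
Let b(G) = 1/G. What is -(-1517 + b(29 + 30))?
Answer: 89502/59 ≈ 1517.0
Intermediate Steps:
-(-1517 + b(29 + 30)) = -(-1517 + 1/(29 + 30)) = -(-1517 + 1/59) = -1*(-89502/59) = 89502/59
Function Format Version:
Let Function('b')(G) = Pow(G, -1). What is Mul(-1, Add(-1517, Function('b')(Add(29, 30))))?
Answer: Rational(89502, 59) ≈ 1517.0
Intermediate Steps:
Mul(-1, Add(-1517, Function('b')(Add(29, 30)))) = Mul(-1, Add(-1517, Pow(Add(29, 30), -1))) = Mul(-1, Add(-1517, Pow(59, -1))) = Mul(-1, Add(-1517, Rational(1, 59))) = Mul(-1, Rational(-89502, 59)) = Rational(89502, 59)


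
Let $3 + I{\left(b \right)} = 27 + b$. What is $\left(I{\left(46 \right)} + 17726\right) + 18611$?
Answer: $36407$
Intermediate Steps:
$I{\left(b \right)} = 24 + b$ ($I{\left(b \right)} = -3 + \left(27 + b\right) = 24 + b$)
$\left(I{\left(46 \right)} + 17726\right) + 18611 = \left(\left(24 + 46\right) + 17726\right) + 18611 = \left(70 + 17726\right) + 18611 = 17796 + 18611 = 36407$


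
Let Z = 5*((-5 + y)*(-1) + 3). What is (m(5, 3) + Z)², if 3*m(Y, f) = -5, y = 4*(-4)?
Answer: 126025/9 ≈ 14003.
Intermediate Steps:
y = -16
m(Y, f) = -5/3 (m(Y, f) = (⅓)*(-5) = -5/3)
Z = 120 (Z = 5*((-5 - 16)*(-1) + 3) = 5*(-21*(-1) + 3) = 5*(21 + 3) = 5*24 = 120)
(m(5, 3) + Z)² = (-5/3 + 120)² = (355/3)² = 126025/9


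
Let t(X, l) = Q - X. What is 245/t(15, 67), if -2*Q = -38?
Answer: 245/4 ≈ 61.250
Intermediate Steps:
Q = 19 (Q = -½*(-38) = 19)
t(X, l) = 19 - X
245/t(15, 67) = 245/(19 - 1*15) = 245/(19 - 15) = 245/4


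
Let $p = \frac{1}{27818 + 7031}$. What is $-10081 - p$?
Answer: $- \frac{351312770}{34849} \approx -10081.0$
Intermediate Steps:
$p = \frac{1}{34849} \approx 2.8695 \cdot 10^{-5}$
$-10081 - p = -10081 - \frac{1}{34849} = - \frac{351312770}{34849}$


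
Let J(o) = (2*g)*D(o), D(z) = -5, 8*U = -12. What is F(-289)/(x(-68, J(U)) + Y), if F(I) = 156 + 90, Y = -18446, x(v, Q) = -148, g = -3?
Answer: -41/3099 ≈ -0.013230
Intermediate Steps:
U = -3/2 (U = (1/8)*(-12) = -3/2 ≈ -1.5000)
J(o) = 30 (J(o) = (2*(-3))*(-5) = -6*(-5) = 30)
F(I) = 246
F(-289)/(x(-68, J(U)) + Y) = 246/(-148 - 18446) = 246/(-18594) = 246*(-1/18594) = -41/3099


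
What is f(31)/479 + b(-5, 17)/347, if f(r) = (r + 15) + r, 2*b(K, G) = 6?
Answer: 28156/166213 ≈ 0.16940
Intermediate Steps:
b(K, G) = 3 (b(K, G) = (½)*6 = 3)
f(r) = 15 + 2*r (f(r) = (15 + r) + r = 15 + 2*r)
f(31)/479 + b(-5, 17)/347 = (15 + 2*31)/479 + 3/347 = (15 + 62)*(1/479) + 3*(1/347) = 77*(1/479) + 3/347 = 77/479 + 3/347 = 28156/166213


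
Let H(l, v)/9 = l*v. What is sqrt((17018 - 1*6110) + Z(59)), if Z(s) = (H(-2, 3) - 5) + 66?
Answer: sqrt(10915) ≈ 104.47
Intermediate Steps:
H(l, v) = 9*l*v (H(l, v) = 9*(l*v) = 9*l*v)
Z(s) = 7 (Z(s) = (9*(-2)*3 - 5) + 66 = (-54 - 5) + 66 = -59 + 66 = 7)
sqrt((17018 - 1*6110) + Z(59)) = sqrt((17018 - 1*6110) + 7) = sqrt((17018 - 6110) + 7) = sqrt(10908 + 7) = sqrt(10915)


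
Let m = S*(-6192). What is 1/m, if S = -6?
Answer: 1/37152 ≈ 2.6916e-5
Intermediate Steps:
m = 37152 (m = -6*(-6192) = 37152)
1/m = 1/37152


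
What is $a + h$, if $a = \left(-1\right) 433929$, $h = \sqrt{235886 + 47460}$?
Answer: $-433929 + \sqrt{283346} \approx -4.334 \cdot 10^{5}$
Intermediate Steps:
$h = \sqrt{283346} \approx 532.3$
$a = -433929$
$a + h = -433929 + \sqrt{283346}$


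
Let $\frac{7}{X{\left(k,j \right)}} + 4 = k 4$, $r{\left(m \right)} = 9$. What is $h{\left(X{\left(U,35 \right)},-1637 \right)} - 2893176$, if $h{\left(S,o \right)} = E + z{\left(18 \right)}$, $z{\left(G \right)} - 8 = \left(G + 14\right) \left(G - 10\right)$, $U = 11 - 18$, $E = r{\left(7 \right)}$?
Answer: $-2892903$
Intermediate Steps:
$E = 9$
$U = -7$
$z{\left(G \right)} = 8 + \left(-10 + G\right) \left(14 + G\right)$ ($z{\left(G \right)} = 8 + \left(G + 14\right) \left(G - 10\right) = 8 + \left(14 + G\right) \left(-10 + G\right) = 8 + \left(-10 + G\right) \left(14 + G\right)$)
$X{\left(k,j \right)} = \frac{7}{-4 + 4 k}$ ($X{\left(k,j \right)} = \frac{7}{-4 + k 4} = \frac{7}{-4 + 4 k}$)
$h{\left(S,o \right)} = 273$ ($h{\left(S,o \right)} = 9 + \left(-132 + 18^{2} + 4 \cdot 18\right) = 9 + \left(-132 + 324 + 72\right) = 9 + 264 = 273$)
$h{\left(X{\left(U,35 \right)},-1637 \right)} - 2893176 = 273 - 2893176 = -2892903$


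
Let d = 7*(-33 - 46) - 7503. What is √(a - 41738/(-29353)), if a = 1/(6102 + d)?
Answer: √4676025944489638/57355762 ≈ 1.1922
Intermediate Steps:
d = -8056 (d = 7*(-79) - 7503 = -553 - 7503 = -8056)
a = -1/1954 (a = 1/(6102 - 8056) = 1/(-1954) = -1/1954 ≈ -0.00051177)
√(a - 41738/(-29353)) = √(-1/1954 - 41738/(-29353)) = √(-1/1954 - 41738*(-1/29353)) = √(-1/1954 + 41738/29353) = √(81526699/57355762) = √4676025944489638/57355762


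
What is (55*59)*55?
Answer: 178475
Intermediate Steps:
(55*59)*55 = 3245*55 = 178475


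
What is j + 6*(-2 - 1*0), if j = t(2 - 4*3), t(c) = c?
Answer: -22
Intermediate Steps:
j = -10 (j = 2 - 4*3 = 2 - 12 = -10)
j + 6*(-2 - 1*0) = -10 + 6*(-2 - 1*0) = -10 + 6*(-2 + 0) = -10 + 6*(-2) = -10 - 12 = -22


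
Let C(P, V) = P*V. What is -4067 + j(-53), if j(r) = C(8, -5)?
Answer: -4107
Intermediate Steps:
j(r) = -40 (j(r) = 8*(-5) = -40)
-4067 + j(-53) = -4067 - 40 = -4107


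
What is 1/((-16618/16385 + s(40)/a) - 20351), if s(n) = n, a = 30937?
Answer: -506902745/10316491219161 ≈ -4.9135e-5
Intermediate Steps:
1/((-16618/16385 + s(40)/a) - 20351) = 1/((-16618/16385 + 40/30937) - 20351) = 1/(-513455666/506902745 - 20351) = 1/(-10316491219161/506902745) = -506902745/10316491219161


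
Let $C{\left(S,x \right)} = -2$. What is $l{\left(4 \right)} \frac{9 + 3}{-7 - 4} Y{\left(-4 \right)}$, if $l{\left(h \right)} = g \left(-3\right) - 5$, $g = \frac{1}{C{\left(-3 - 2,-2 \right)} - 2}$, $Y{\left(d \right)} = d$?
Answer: $- \frac{204}{11} \approx -18.545$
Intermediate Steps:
$g = - \frac{1}{4}$ ($g = \frac{1}{-2 - 2} = \frac{1}{-4} = - \frac{1}{4} \approx -0.25$)
$l{\left(h \right)} = - \frac{17}{4}$ ($l{\left(h \right)} = \left(- \frac{1}{4}\right) \left(-3\right) - 5 = \frac{3}{4} - 5 = - \frac{17}{4}$)
$l{\left(4 \right)} \frac{9 + 3}{-7 - 4} Y{\left(-4 \right)} = - \frac{17 \frac{9 + 3}{-7 - 4}}{4} \left(-4\right) = - \frac{17 \frac{12}{-11}}{4} \left(-4\right) = - \frac{17 \cdot 12 \left(- \frac{1}{11}\right)}{4} \left(-4\right) = \left(- \frac{17}{4}\right) \left(- \frac{12}{11}\right) \left(-4\right) = \frac{51}{11} \left(-4\right) = - \frac{204}{11}$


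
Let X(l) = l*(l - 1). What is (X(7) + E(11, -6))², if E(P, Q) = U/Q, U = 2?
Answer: 15625/9 ≈ 1736.1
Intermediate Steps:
X(l) = l*(-1 + l)
E(P, Q) = 2/Q
(X(7) + E(11, -6))² = (7*(-1 + 7) + 2/(-6))² = (7*6 + 2*(-⅙))² = (42 - ⅓)² = (125/3)² = 15625/9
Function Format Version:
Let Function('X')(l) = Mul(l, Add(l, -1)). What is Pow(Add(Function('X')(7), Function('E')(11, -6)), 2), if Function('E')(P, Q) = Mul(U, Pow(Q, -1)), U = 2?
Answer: Rational(15625, 9) ≈ 1736.1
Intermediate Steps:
Function('X')(l) = Mul(l, Add(-1, l))
Function('E')(P, Q) = Mul(2, Pow(Q, -1))
Pow(Add(Function('X')(7), Function('E')(11, -6)), 2) = Pow(Add(Mul(7, Add(-1, 7)), Mul(2, Pow(-6, -1))), 2) = Pow(Add(Mul(7, 6), Mul(2, Rational(-1, 6))), 2) = Pow(Add(42, Rational(-1, 3)), 2) = Pow(Rational(125, 3), 2) = Rational(15625, 9)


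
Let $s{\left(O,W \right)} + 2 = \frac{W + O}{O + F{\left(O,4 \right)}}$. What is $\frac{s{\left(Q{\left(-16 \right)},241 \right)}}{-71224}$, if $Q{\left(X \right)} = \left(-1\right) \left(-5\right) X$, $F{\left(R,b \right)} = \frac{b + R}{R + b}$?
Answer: $\frac{11}{194024} \approx 5.6694 \cdot 10^{-5}$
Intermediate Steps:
$F{\left(R,b \right)} = 1$ ($F{\left(R,b \right)} = \frac{R + b}{R + b} = 1$)
$Q{\left(X \right)} = 5 X$
$s{\left(O,W \right)} = -2 + \frac{O + W}{1 + O}$ ($s{\left(O,W \right)} = -2 + \frac{W + O}{O + 1} = -2 + \frac{O + W}{1 + O}$)
$\frac{s{\left(Q{\left(-16 \right)},241 \right)}}{-71224} = \frac{\frac{1}{1 + 5 \left(-16\right)} \left(-2 + 241 - 5 \left(-16\right)\right)}{-71224} = \frac{-2 + 241 - -80}{1 - 80} \left(- \frac{1}{71224}\right) = \frac{-2 + 241 + 80}{-79} \left(- \frac{1}{71224}\right) = \left(- \frac{1}{79}\right) 319 \left(- \frac{1}{71224}\right) = \left(- \frac{319}{79}\right) \left(- \frac{1}{71224}\right) = \frac{11}{194024}$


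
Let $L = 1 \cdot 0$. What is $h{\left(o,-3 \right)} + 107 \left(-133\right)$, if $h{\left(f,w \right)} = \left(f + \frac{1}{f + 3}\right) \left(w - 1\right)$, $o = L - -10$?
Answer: $- \frac{185527}{13} \approx -14271.0$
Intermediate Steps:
$L = 0$
$o = 10$ ($o = 0 - -10 = 0 + 10 = 10$)
$h{\left(f,w \right)} = \left(-1 + w\right) \left(f + \frac{1}{3 + f}\right)$ ($h{\left(f,w \right)} = \left(f + \frac{1}{3 + f}\right) \left(-1 + w\right) = \left(-1 + w\right) \left(f + \frac{1}{3 + f}\right)$)
$h{\left(o,-3 \right)} + 107 \left(-133\right) = \frac{-1 - 3 - 10^{2} - 30 - 3 \cdot 10^{2} + 3 \cdot 10 \left(-3\right)}{3 + 10} + 107 \left(-133\right) = \frac{-1 - 3 - 100 - 30 - 300 - 90}{13} - 14231 = \frac{1}{13} \left(-524\right) - 14231 = - \frac{524}{13} - 14231 = - \frac{185527}{13}$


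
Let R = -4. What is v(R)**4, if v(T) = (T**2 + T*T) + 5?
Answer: 1874161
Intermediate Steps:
v(T) = 5 + 2*T**2 (v(T) = (T**2 + T**2) + 5 = 2*T**2 + 5 = 5 + 2*T**2)
v(R)**4 = (5 + 2*(-4)**2)**4 = (5 + 2*16)**4 = (5 + 32)**4 = 37**4 = 1874161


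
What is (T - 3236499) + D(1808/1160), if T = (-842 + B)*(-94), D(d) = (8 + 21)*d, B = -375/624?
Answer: -1641769641/520 ≈ -3.1572e+6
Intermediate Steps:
B = -125/208 (B = -375*1/624 = -125/208 ≈ -0.60096)
D(d) = 29*d
T = 8237267/104 (T = (-842 - 125/208)*(-94) = -175261/208*(-94) = 8237267/104 ≈ 79205.)
(T - 3236499) + D(1808/1160) = (8237267/104 - 3236499) + 29*(1808/1160) = -328358629/104 + 29*(1808*(1/1160)) = -328358629/104 + 29*(226/145) = -328358629/104 + 226/5 = -1641769641/520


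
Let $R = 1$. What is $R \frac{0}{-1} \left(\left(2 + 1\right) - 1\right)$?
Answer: $0$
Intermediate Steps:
$R \frac{0}{-1} \left(\left(2 + 1\right) - 1\right) = 1 \frac{0}{-1} \left(\left(2 + 1\right) - 1\right) = 1 \cdot 0 \left(-1\right) \left(3 - 1\right) = 1 \cdot 0 \cdot 2 = 0 \cdot 2 = 0$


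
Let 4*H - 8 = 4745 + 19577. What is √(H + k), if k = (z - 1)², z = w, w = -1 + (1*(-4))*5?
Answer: √26266/2 ≈ 81.034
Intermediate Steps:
w = -21 (w = -1 - 4*5 = -1 - 20 = -21)
z = -21
H = 12165/2 (H = 2 + (4745 + 19577)/4 = 2 + (¼)*24322 = 2 + 12161/2 = 12165/2 ≈ 6082.5)
k = 484 (k = (-21 - 1)² = (-22)² = 484)
√(H + k) = √(12165/2 + 484) = √(13133/2) = √26266/2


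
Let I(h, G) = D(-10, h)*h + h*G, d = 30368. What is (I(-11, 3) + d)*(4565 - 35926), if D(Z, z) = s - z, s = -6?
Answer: -949611080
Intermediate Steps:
D(Z, z) = -6 - z
I(h, G) = G*h + h*(-6 - h) (I(h, G) = (-6 - h)*h + h*G = h*(-6 - h) + G*h = G*h + h*(-6 - h))
(I(-11, 3) + d)*(4565 - 35926) = (-11*(-6 + 3 - 1*(-11)) + 30368)*(4565 - 35926) = (-11*(-6 + 3 + 11) + 30368)*(-31361) = (-11*8 + 30368)*(-31361) = (-88 + 30368)*(-31361) = 30280*(-31361) = -949611080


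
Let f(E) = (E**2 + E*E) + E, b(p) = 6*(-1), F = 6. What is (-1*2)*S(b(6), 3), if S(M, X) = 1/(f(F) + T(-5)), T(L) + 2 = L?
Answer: -2/71 ≈ -0.028169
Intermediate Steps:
b(p) = -6
T(L) = -2 + L
f(E) = E + 2*E**2 (f(E) = (E**2 + E**2) + E = 2*E**2 + E = E + 2*E**2)
S(M, X) = 1/71 (S(M, X) = 1/(6*(1 + 2*6) + (-2 - 5)) = 1/(6*(1 + 12) - 7) = 1/(6*13 - 7) = 1/(78 - 7) = 1/71)
(-1*2)*S(b(6), 3) = -1*2*(1/71) = -2*1/71 = -2/71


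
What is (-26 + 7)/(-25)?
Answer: 19/25 ≈ 0.76000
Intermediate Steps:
(-26 + 7)/(-25) = -19*(-1/25) = 19/25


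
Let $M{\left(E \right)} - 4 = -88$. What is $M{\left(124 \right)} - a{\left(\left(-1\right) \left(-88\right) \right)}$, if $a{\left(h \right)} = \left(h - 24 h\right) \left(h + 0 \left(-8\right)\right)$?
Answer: $178028$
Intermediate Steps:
$M{\left(E \right)} = -84$ ($M{\left(E \right)} = 4 - 88 = -84$)
$a{\left(h \right)} = - 23 h^{2}$ ($a{\left(h \right)} = - 23 h \left(h + 0\right) = - 23 h h = - 23 h^{2}$)
$M{\left(124 \right)} - a{\left(\left(-1\right) \left(-88\right) \right)} = -84 - - 23 \left(\left(-1\right) \left(-88\right)\right)^{2} = -84 - - 23 \cdot 88^{2} = -84 - \left(-23\right) 7744 = -84 - -178112 = -84 + 178112 = 178028$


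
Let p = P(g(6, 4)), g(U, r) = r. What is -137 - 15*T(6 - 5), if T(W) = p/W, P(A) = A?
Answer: -197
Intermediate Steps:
p = 4
T(W) = 4/W
-137 - 15*T(6 - 5) = -137 - 60/(6 - 5) = -137 - 60/1 = -137 - 60 = -197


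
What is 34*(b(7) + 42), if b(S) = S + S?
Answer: 1904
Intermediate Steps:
b(S) = 2*S
34*(b(7) + 42) = 34*(2*7 + 42) = 34*(14 + 42) = 34*56 = 1904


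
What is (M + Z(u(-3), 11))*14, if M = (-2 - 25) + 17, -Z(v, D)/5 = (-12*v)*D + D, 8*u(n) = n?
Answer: -4375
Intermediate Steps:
u(n) = n/8
Z(v, D) = -5*D + 60*D*v (Z(v, D) = -5*((-12*v)*D + D) = -5*(-12*D*v + D) = -5*(D - 12*D*v) = -5*D + 60*D*v)
M = -10 (M = -27 + 17 = -10)
(M + Z(u(-3), 11))*14 = (-10 + 5*11*(-1 + 12*((⅛)*(-3))))*14 = (-10 + 5*11*(-1 + 12*(-3/8)))*14 = (-10 + 5*11*(-1 - 9/2))*14 = (-10 + 5*11*(-11/2))*14 = (-10 - 605/2)*14 = -625/2*14 = -4375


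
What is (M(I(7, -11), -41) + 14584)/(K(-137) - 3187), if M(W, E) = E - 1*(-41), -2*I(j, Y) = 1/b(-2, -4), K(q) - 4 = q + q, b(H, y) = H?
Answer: -14584/3457 ≈ -4.2187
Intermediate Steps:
K(q) = 4 + 2*q (K(q) = 4 + (q + q) = 4 + 2*q)
I(j, Y) = ¼ (I(j, Y) = -½/(-2) = -½*(-½) = ¼)
M(W, E) = 41 + E (M(W, E) = E + 41 = 41 + E)
(M(I(7, -11), -41) + 14584)/(K(-137) - 3187) = ((41 - 41) + 14584)/((4 + 2*(-137)) - 3187) = (0 + 14584)/((4 - 274) - 3187) = 14584/(-270 - 3187) = 14584/(-3457) = 14584*(-1/3457) = -14584/3457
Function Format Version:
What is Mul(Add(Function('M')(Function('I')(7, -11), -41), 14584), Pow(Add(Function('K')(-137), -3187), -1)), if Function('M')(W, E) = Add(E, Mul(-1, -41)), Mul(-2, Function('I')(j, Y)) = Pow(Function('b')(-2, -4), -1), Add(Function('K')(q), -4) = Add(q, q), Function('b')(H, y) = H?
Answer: Rational(-14584, 3457) ≈ -4.2187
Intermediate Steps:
Function('K')(q) = Add(4, Mul(2, q)) (Function('K')(q) = Add(4, Add(q, q)) = Add(4, Mul(2, q)))
Function('I')(j, Y) = Rational(1, 4) (Function('I')(j, Y) = Mul(Rational(-1, 2), Pow(-2, -1)) = Mul(Rational(-1, 2), Rational(-1, 2)) = Rational(1, 4))
Function('M')(W, E) = Add(41, E) (Function('M')(W, E) = Add(E, 41) = Add(41, E))
Mul(Add(Function('M')(Function('I')(7, -11), -41), 14584), Pow(Add(Function('K')(-137), -3187), -1)) = Mul(Add(Add(41, -41), 14584), Pow(Add(Add(4, Mul(2, -137)), -3187), -1)) = Mul(Add(0, 14584), Pow(Add(Add(4, -274), -3187), -1)) = Mul(14584, Pow(Add(-270, -3187), -1)) = Mul(14584, Pow(-3457, -1)) = Mul(14584, Rational(-1, 3457)) = Rational(-14584, 3457)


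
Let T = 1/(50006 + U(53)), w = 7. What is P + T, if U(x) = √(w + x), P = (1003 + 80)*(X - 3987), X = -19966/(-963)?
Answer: -1723969780670335057/401346296148 - √15/1250299988 ≈ -4.2955e+6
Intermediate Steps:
X = 19966/963 (X = -19966*(-1/963) = 19966/963 ≈ 20.733)
P = -1378844915/321 (P = (1003 + 80)*(19966/963 - 3987) = 1083*(-3819515/963) = -1378844915/321 ≈ -4.2955e+6)
U(x) = √(7 + x)
T = 1/(50006 + 2*√15) (T = 1/(50006 + √(7 + 53)) = 1/(50006 + √60) = 1/(50006 + 2*√15) ≈ 1.9995e-5)
P + T = -1378844915/321 + (25003/1250299988 - √15/1250299988) = -1723969780670335057/401346296148 - √15/1250299988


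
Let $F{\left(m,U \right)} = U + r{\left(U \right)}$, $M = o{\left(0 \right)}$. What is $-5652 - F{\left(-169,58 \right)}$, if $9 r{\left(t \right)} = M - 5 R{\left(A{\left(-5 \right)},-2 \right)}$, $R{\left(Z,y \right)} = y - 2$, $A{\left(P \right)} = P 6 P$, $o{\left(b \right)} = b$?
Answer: $- \frac{51410}{9} \approx -5712.2$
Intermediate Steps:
$A{\left(P \right)} = 6 P^{2}$ ($A{\left(P \right)} = 6 P P = 6 P^{2}$)
$R{\left(Z,y \right)} = -2 + y$ ($R{\left(Z,y \right)} = y - 2 = -2 + y$)
$M = 0$
$r{\left(t \right)} = \frac{20}{9}$ ($r{\left(t \right)} = \frac{0 - 5 \left(-2 - 2\right)}{9} = \frac{0 - -20}{9} = \frac{0 + 20}{9} = \frac{1}{9} \cdot 20 = \frac{20}{9}$)
$F{\left(m,U \right)} = \frac{20}{9} + U$ ($F{\left(m,U \right)} = U + \frac{20}{9} = \frac{20}{9} + U$)
$-5652 - F{\left(-169,58 \right)} = -5652 - \left(\frac{20}{9} + 58\right) = -5652 - \frac{542}{9} = - \frac{51410}{9}$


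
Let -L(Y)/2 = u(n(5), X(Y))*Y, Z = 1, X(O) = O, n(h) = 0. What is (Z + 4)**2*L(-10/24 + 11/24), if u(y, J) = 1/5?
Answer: -5/12 ≈ -0.41667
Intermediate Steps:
u(y, J) = 1/5
L(Y) = -2*Y/5
(Z + 4)**2*L(-10/24 + 11/24) = (1 + 4)**2*(-2*(-10/24 + 11/24)/5) = 5**2*(-2*(-10*1/24 + 11*(1/24))/5) = 25*(-2*(-5/12 + 11/24)/5) = 25*(-2/5*1/24) = 25*(-1/60) = -5/12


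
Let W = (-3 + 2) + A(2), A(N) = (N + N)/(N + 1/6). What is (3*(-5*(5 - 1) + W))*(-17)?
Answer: 12699/13 ≈ 976.85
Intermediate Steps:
A(N) = 2*N/(⅙ + N) (A(N) = (2*N)/(N + ⅙) = (2*N)/(⅙ + N) = 2*N/(⅙ + N))
W = 11/13 (W = (-3 + 2) + 12*2/(1 + 6*2) = -1 + 12*2/(1 + 12) = -1 + 12*2/13 = -1 + 12*2*(1/13) = -1 + 24/13 = 11/13 ≈ 0.84615)
(3*(-5*(5 - 1) + W))*(-17) = (3*(-5*(5 - 1) + 11/13))*(-17) = (3*(-5*4 + 11/13))*(-17) = (3*(-20 + 11/13))*(-17) = (3*(-249/13))*(-17) = -747/13*(-17) = 12699/13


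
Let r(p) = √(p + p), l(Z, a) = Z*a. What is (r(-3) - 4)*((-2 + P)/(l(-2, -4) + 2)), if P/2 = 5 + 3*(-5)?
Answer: 44/5 - 11*I*√6/5 ≈ 8.8 - 5.3889*I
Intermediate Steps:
r(p) = √2*√p (r(p) = √(2*p) = √2*√p)
P = -20 (P = 2*(5 + 3*(-5)) = 2*(5 - 15) = 2*(-10) = -20)
(r(-3) - 4)*((-2 + P)/(l(-2, -4) + 2)) = (√2*√(-3) - 4)*((-2 - 20)/(-2*(-4) + 2)) = (√2*(I*√3) - 4)*(-22/(8 + 2)) = (I*√6 - 4)*(-22/10) = (-4 + I*√6)*(-22*⅒) = (-4 + I*√6)*(-11/5) = 44/5 - 11*I*√6/5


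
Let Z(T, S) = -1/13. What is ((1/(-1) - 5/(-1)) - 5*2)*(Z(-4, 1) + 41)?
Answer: -3192/13 ≈ -245.54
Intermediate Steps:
Z(T, S) = -1/13 (Z(T, S) = -1*1/13 = -1/13)
((1/(-1) - 5/(-1)) - 5*2)*(Z(-4, 1) + 41) = ((1/(-1) - 5/(-1)) - 5*2)*(-1/13 + 41) = ((1*(-1) - 5*(-1)) - 10)*(532/13) = ((-1 + 5) - 10)*(532/13) = (4 - 10)*(532/13) = -6*532/13 = -3192/13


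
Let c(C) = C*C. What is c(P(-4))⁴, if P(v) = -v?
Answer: 65536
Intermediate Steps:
c(C) = C²
c(P(-4))⁴ = ((-1*(-4))²)⁴ = (4²)⁴ = 16⁴ = 65536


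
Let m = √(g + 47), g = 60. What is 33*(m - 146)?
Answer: -4818 + 33*√107 ≈ -4476.6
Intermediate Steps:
m = √107 (m = √(60 + 47) = √107 ≈ 10.344)
33*(m - 146) = 33*(√107 - 146) = 33*(-146 + √107) = -4818 + 33*√107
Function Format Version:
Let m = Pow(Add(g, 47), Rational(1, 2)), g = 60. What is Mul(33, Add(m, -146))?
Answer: Add(-4818, Mul(33, Pow(107, Rational(1, 2)))) ≈ -4476.6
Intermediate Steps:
m = Pow(107, Rational(1, 2)) (m = Pow(Add(60, 47), Rational(1, 2)) = Pow(107, Rational(1, 2)) ≈ 10.344)
Mul(33, Add(m, -146)) = Mul(33, Add(Pow(107, Rational(1, 2)), -146)) = Mul(33, Add(-146, Pow(107, Rational(1, 2)))) = Add(-4818, Mul(33, Pow(107, Rational(1, 2))))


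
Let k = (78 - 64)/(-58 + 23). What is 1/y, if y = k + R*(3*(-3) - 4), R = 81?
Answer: -5/5267 ≈ -0.00094931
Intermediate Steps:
k = -⅖ (k = 14/(-35) = 14*(-1/35) = -⅖ ≈ -0.40000)
y = -5267/5 (y = -⅖ + 81*(3*(-3) - 4) = -⅖ + 81*(-9 - 4) = -⅖ + 81*(-13) = -⅖ - 1053 = -5267/5 ≈ -1053.4)
1/y = 1/(-5267/5) = -5/5267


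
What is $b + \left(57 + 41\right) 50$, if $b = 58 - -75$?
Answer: $5033$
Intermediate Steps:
$b = 133$ ($b = 58 + 75 = 133$)
$b + \left(57 + 41\right) 50 = 133 + \left(57 + 41\right) 50 = 133 + 98 \cdot 50 = 133 + 4900 = 5033$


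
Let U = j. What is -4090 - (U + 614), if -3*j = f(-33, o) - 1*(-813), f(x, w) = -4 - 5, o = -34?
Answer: -4436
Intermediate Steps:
f(x, w) = -9
j = -268 (j = -(-9 - 1*(-813))/3 = -(-9 + 813)/3 = -⅓*804 = -268)
U = -268
-4090 - (U + 614) = -4090 - (-268 + 614) = -4090 - 1*346 = -4090 - 346 = -4436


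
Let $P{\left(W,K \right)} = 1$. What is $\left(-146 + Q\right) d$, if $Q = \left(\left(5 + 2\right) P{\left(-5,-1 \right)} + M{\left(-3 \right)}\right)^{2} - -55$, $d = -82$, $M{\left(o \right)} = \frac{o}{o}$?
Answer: $2214$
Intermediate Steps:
$M{\left(o \right)} = 1$
$Q = 119$ ($Q = \left(\left(5 + 2\right) 1 + 1\right)^{2} - -55 = \left(7 \cdot 1 + 1\right)^{2} + 55 = \left(7 + 1\right)^{2} + 55 = 8^{2} + 55 = 64 + 55 = 119$)
$\left(-146 + Q\right) d = \left(-146 + 119\right) \left(-82\right) = \left(-27\right) \left(-82\right) = 2214$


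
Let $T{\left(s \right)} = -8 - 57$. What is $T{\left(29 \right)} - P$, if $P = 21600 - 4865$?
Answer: $-16800$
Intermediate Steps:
$T{\left(s \right)} = -65$
$P = 16735$ ($P = 21600 - 4865 = 16735$)
$T{\left(29 \right)} - P = -65 - 16735 = -16800$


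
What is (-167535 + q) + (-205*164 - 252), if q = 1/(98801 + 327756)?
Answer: -85911565698/426557 ≈ -2.0141e+5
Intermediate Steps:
q = 1/426557 ≈ 2.3444e-6
(-167535 + q) + (-205*164 - 252) = (-167535 + 1/426557) + (-205*164 - 252) = -71463226994/426557 + (-33620 - 252) = -71463226994/426557 - 33872 = -85911565698/426557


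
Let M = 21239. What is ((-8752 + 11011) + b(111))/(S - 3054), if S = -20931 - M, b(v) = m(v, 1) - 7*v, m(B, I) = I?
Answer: -1483/45224 ≈ -0.032792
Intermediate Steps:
b(v) = 1 - 7*v
S = -42170 (S = -20931 - 1*21239 = -20931 - 21239 = -42170)
((-8752 + 11011) + b(111))/(S - 3054) = ((-8752 + 11011) + (1 - 7*111))/(-42170 - 3054) = (2259 + (1 - 777))/(-45224) = (2259 - 776)*(-1/45224) = 1483*(-1/45224) = -1483/45224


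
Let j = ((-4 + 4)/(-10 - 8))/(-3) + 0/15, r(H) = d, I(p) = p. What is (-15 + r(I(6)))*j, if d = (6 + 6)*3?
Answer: 0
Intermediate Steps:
d = 36 (d = 12*3 = 36)
r(H) = 36
j = 0 (j = (0/(-18))*(-⅓) + 0*(1/15) = (0*(-1/18))*(-⅓) + 0 = 0*(-⅓) + 0 = 0 + 0 = 0)
(-15 + r(I(6)))*j = (-15 + 36)*0 = 21*0 = 0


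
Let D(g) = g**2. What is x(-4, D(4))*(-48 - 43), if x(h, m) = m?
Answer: -1456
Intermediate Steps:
x(-4, D(4))*(-48 - 43) = 4**2*(-48 - 43) = 16*(-91) = -1456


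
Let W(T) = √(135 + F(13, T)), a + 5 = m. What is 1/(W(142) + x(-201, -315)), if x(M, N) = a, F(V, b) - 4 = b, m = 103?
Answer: 98/9323 - √281/9323 ≈ 0.0087136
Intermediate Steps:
F(V, b) = 4 + b
a = 98 (a = -5 + 103 = 98)
W(T) = √(139 + T) (W(T) = √(135 + (4 + T)) = √(139 + T))
x(M, N) = 98
1/(W(142) + x(-201, -315)) = 1/(√(139 + 142) + 98) = 1/(√281 + 98) = 1/(98 + √281)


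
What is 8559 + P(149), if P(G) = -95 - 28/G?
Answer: 1261108/149 ≈ 8463.8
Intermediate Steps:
8559 + P(149) = 8559 + (-95 - 28/149) = 8559 - 14183/149 = 1261108/149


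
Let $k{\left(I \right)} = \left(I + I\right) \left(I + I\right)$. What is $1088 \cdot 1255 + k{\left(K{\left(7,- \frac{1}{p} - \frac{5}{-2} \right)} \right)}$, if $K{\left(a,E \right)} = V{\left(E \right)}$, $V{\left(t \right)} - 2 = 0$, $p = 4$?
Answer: $1365456$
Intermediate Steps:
$V{\left(t \right)} = 2$ ($V{\left(t \right)} = 2 + 0 = 2$)
$K{\left(a,E \right)} = 2$
$k{\left(I \right)} = 4 I^{2}$ ($k{\left(I \right)} = 2 I 2 I = 4 I^{2}$)
$1088 \cdot 1255 + k{\left(K{\left(7,- \frac{1}{p} - \frac{5}{-2} \right)} \right)} = 1088 \cdot 1255 + 4 \cdot 2^{2} = 1365440 + 4 \cdot 4 = 1365440 + 16 = 1365456$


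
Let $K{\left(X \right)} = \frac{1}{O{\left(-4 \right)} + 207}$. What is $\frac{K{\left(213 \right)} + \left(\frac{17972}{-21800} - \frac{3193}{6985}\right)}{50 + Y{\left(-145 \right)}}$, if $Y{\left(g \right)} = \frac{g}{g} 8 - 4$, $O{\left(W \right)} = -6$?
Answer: $- \frac{1953561641}{82638557100} \approx -0.02364$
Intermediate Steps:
$Y{\left(g \right)} = 4$ ($Y{\left(g \right)} = 1 \cdot 8 - 4 = 8 - 4 = 4$)
$K{\left(X \right)} = \frac{1}{201}$ ($K{\left(X \right)} = \frac{1}{-6 + 207} = \frac{1}{201}$)
$\frac{K{\left(213 \right)} + \left(\frac{17972}{-21800} - \frac{3193}{6985}\right)}{50 + Y{\left(-145 \right)}} = \frac{\frac{1}{201} + \left(\frac{17972}{-21800} - \frac{3193}{6985}\right)}{50 + 4} = \frac{\frac{1}{201} + \left(17972 \left(- \frac{1}{21800}\right) - \frac{3193}{6985}\right)}{54} = \left(\frac{1}{201} - \frac{9757091}{7613650}\right) \frac{1}{54} = \left(- \frac{1953561641}{1530343650}\right) \frac{1}{54} = - \frac{1953561641}{82638557100}$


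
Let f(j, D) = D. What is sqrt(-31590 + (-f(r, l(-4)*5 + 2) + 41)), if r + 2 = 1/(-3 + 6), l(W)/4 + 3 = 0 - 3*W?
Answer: I*sqrt(31731) ≈ 178.13*I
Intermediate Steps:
l(W) = -12 - 12*W (l(W) = -12 + 4*(0 - 3*W) = -12 + 4*(-3*W) = -12 - 12*W)
r = -5/3 (r = -2 + 1/(-3 + 6) = -2 + 1/3 = -5/3 ≈ -1.6667)
sqrt(-31590 + (-f(r, l(-4)*5 + 2) + 41)) = sqrt(-31590 + (-((-12 - 12*(-4))*5 + 2) + 41)) = sqrt(-31590 + (-((-12 + 48)*5 + 2) + 41)) = sqrt(-31590 + (-(36*5 + 2) + 41)) = sqrt(-31590 + (-(180 + 2) + 41)) = sqrt(-31590 + (-1*182 + 41)) = sqrt(-31590 + (-182 + 41)) = sqrt(-31590 - 141) = sqrt(-31731) = I*sqrt(31731)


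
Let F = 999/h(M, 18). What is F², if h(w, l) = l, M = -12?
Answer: 12321/4 ≈ 3080.3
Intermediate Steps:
F = 111/2 (F = 999/18 = 999*(1/18) = 111/2 ≈ 55.500)
F² = (111/2)² = 12321/4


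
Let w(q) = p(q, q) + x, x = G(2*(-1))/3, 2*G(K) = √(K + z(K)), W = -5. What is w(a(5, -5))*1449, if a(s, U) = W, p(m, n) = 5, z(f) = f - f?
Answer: 7245 + 483*I*√2/2 ≈ 7245.0 + 341.53*I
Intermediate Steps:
z(f) = 0
G(K) = √K/2 (G(K) = √(K + 0)/2 = √K/2)
a(s, U) = -5
x = I*√2/6 (x = (√(2*(-1))/2)/3 = (√(-2)/2)*(⅓) = ((I*√2)/2)*(⅓) = (I*√2/2)*(⅓) = I*√2/6 ≈ 0.2357*I)
w(q) = 5 + I*√2/6
w(a(5, -5))*1449 = (5 + I*√2/6)*1449 = 7245 + 483*I*√2/2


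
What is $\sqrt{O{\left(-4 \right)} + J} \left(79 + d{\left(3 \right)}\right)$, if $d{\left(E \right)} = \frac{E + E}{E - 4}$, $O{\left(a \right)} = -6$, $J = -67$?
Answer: $73 i \sqrt{73} \approx 623.71 i$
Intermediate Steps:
$d{\left(E \right)} = \frac{2 E}{-4 + E}$
$\sqrt{O{\left(-4 \right)} + J} \left(79 + d{\left(3 \right)}\right) = \sqrt{-6 - 67} \left(79 + 2 \cdot 3 \frac{1}{-4 + 3}\right) = \sqrt{-73} \left(79 + 2 \cdot 3 \frac{1}{-1}\right) = i \sqrt{73} \left(79 + 2 \cdot 3 \left(-1\right)\right) = i \sqrt{73} \left(79 - 6\right) = i \sqrt{73} \cdot 73 = 73 i \sqrt{73}$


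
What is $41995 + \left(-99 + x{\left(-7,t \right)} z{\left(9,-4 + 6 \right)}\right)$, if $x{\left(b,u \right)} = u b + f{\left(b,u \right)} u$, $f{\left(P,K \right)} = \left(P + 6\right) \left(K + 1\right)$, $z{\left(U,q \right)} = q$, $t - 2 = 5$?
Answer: $41686$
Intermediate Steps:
$t = 7$ ($t = 2 + 5 = 7$)
$f{\left(P,K \right)} = \left(1 + K\right) \left(6 + P\right)$ ($f{\left(P,K \right)} = \left(6 + P\right) \left(1 + K\right) = \left(1 + K\right) \left(6 + P\right)$)
$x{\left(b,u \right)} = b u + u \left(6 + b + 6 u + b u\right)$ ($x{\left(b,u \right)} = u b + \left(6 + b + 6 u + u b\right) u = b u + \left(6 + b + 6 u + b u\right) u = b u + u \left(6 + b + 6 u + b u\right)$)
$41995 + \left(-99 + x{\left(-7,t \right)} z{\left(9,-4 + 6 \right)}\right) = 41995 + \left(-99 + 7 \left(6 + 2 \left(-7\right) + 6 \cdot 7 - 49\right) \left(-4 + 6\right)\right) = 41995 + \left(-99 + 7 \left(6 - 14 + 42 - 49\right) 2\right) = 41995 + \left(-99 + 7 \left(-15\right) 2\right) = 41995 - 309 = 41686$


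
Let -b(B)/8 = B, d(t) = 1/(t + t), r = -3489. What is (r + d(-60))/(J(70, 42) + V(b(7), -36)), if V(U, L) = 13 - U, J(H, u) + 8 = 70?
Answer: -418681/15720 ≈ -26.634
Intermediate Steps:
J(H, u) = 62 (J(H, u) = -8 + 70 = 62)
d(t) = 1/(2*t)
b(B) = -8*B
(r + d(-60))/(J(70, 42) + V(b(7), -36)) = (-3489 + (½)/(-60))/(62 + (13 - (-8)*7)) = (-3489 + (½)*(-1/60))/(62 + (13 - 1*(-56))) = (-3489 - 1/120)/(62 + (13 + 56)) = -418681/(120*(62 + 69)) = -418681/120/131 = -418681/120*1/131 = -418681/15720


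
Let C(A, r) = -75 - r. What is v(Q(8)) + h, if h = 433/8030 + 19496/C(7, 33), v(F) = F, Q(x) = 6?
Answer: -37825669/216810 ≈ -174.46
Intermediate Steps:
h = -39126529/216810 (h = 433/8030 + 19496/(-75 - 1*33) = 433*(1/8030) + 19496/(-75 - 33) = 433/8030 + 19496/(-108) = 433/8030 + 19496*(-1/108) = 433/8030 - 4874/27 = -39126529/216810 ≈ -180.46)
v(Q(8)) + h = 6 - 39126529/216810 = -37825669/216810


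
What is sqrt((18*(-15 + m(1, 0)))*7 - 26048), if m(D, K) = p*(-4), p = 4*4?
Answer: I*sqrt(36002) ≈ 189.74*I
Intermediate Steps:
p = 16
m(D, K) = -64 (m(D, K) = 16*(-4) = -64)
sqrt((18*(-15 + m(1, 0)))*7 - 26048) = sqrt((18*(-15 - 64))*7 - 26048) = sqrt((18*(-79))*7 - 26048) = sqrt(-1422*7 - 26048) = sqrt(-9954 - 26048) = sqrt(-36002) = I*sqrt(36002)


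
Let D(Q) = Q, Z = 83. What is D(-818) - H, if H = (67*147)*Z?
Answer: -818285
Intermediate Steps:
H = 817467 (H = (67*147)*83 = 9849*83 = 817467)
D(-818) - H = -818 - 1*817467 = -818 - 817467 = -818285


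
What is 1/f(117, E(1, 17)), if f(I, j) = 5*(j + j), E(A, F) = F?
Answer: 1/170 ≈ 0.0058824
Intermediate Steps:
f(I, j) = 10*j (f(I, j) = 5*(2*j) = 10*j)
1/f(117, E(1, 17)) = 1/(10*17) = 1/170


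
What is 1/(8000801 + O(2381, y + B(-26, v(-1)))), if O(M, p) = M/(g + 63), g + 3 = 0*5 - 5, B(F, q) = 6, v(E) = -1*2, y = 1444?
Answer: 55/440046436 ≈ 1.2499e-7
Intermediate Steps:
v(E) = -2
g = -8 (g = -3 + (0*5 - 5) = -3 + (0 - 5) = -3 - 5 = -8)
O(M, p) = M/55 (O(M, p) = M/(-8 + 63) = M/55)
1/(8000801 + O(2381, y + B(-26, v(-1)))) = 1/(8000801 + (1/55)*2381) = 1/(8000801 + 2381/55) = 1/(440046436/55) = 55/440046436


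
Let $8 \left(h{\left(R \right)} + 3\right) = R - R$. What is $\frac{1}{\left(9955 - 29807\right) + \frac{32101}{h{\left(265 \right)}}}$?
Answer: $- \frac{3}{91657} \approx -3.2731 \cdot 10^{-5}$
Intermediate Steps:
$h{\left(R \right)} = -3$ ($h{\left(R \right)} = -3 + \frac{R - R}{8} = -3 + \frac{1}{8} \cdot 0 = -3 + 0 = -3$)
$\frac{1}{\left(9955 - 29807\right) + \frac{32101}{h{\left(265 \right)}}} = \frac{1}{\left(9955 - 29807\right) + \frac{32101}{-3}} = \frac{1}{\left(9955 - 29807\right) + 32101 \left(- \frac{1}{3}\right)} = \frac{1}{-19852 - \frac{32101}{3}} = \frac{1}{- \frac{91657}{3}} = - \frac{3}{91657}$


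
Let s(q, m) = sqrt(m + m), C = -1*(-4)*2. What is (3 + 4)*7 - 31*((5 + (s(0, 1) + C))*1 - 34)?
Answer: 700 - 31*sqrt(2) ≈ 656.16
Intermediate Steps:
C = 8 (C = 4*2 = 8)
s(q, m) = sqrt(2)*sqrt(m) (s(q, m) = sqrt(2*m) = sqrt(2)*sqrt(m))
(3 + 4)*7 - 31*((5 + (s(0, 1) + C))*1 - 34) = (3 + 4)*7 - 31*((5 + (sqrt(2)*sqrt(1) + 8))*1 - 34) = 7*7 - 31*((5 + (sqrt(2)*1 + 8))*1 - 34) = 49 - 31*((5 + (sqrt(2) + 8))*1 - 34) = 49 - 31*((5 + (8 + sqrt(2)))*1 - 34) = 49 - 31*((13 + sqrt(2))*1 - 34) = 49 - 31*((13 + sqrt(2)) - 34) = 49 - 31*(-21 + sqrt(2)) = 49 + (651 - 31*sqrt(2)) = 700 - 31*sqrt(2)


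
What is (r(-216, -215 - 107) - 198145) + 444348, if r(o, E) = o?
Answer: 245987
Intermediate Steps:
(r(-216, -215 - 107) - 198145) + 444348 = (-216 - 198145) + 444348 = -198361 + 444348 = 245987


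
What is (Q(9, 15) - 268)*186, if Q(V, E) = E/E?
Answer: -49662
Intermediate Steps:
Q(V, E) = 1
(Q(9, 15) - 268)*186 = (1 - 268)*186 = -267*186 = -49662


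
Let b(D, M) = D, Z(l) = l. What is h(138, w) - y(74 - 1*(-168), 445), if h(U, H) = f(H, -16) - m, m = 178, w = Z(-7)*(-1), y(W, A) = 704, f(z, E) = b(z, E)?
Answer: -875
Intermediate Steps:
f(z, E) = z
w = 7 (w = -7*(-1) = 7)
h(U, H) = -178 + H (h(U, H) = H - 1*178 = H - 178 = -178 + H)
h(138, w) - y(74 - 1*(-168), 445) = (-178 + 7) - 1*704 = -171 - 704 = -875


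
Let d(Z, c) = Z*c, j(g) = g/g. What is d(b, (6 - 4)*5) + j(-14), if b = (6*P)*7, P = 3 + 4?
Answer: 2941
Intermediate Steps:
P = 7
b = 294 (b = (6*7)*7 = 42*7 = 294)
j(g) = 1
d(b, (6 - 4)*5) + j(-14) = 294*((6 - 4)*5) + 1 = 294*(2*5) + 1 = 294*10 + 1 = 2940 + 1 = 2941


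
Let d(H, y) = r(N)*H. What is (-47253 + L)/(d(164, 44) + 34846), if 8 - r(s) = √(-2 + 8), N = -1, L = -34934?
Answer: -1485858773/653619794 - 3369667*√6/326809897 ≈ -2.2985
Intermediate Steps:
r(s) = 8 - √6 (r(s) = 8 - √(-2 + 8) = 8 - √6)
d(H, y) = H*(8 - √6) (d(H, y) = (8 - √6)*H = H*(8 - √6))
(-47253 + L)/(d(164, 44) + 34846) = (-47253 - 34934)/(164*(8 - √6) + 34846) = -82187/((1312 - 164*√6) + 34846) = -82187/(36158 - 164*√6)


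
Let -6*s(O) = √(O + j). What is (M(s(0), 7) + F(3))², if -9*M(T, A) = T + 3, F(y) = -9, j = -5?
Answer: (504 - I*√5)²/2916 ≈ 87.109 - 0.77296*I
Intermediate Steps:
s(O) = -√(-5 + O)/6 (s(O) = -√(O - 5)/6 = -√(-5 + O)/6)
M(T, A) = -⅓ - T/9 (M(T, A) = -(T + 3)/9 = -(3 + T)/9 = -⅓ - T/9)
(M(s(0), 7) + F(3))² = ((-⅓ - (-1)*√(-5 + 0)/54) - 9)² = ((-⅓ - (-1)*√(-5)/54) - 9)² = ((-⅓ - (-1)*I*√5/54) - 9)² = ((-⅓ + I*√5/54) - 9)² = (-28/3 + I*√5/54)²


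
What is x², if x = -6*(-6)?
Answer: 1296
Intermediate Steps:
x = 36
x² = 36² = 1296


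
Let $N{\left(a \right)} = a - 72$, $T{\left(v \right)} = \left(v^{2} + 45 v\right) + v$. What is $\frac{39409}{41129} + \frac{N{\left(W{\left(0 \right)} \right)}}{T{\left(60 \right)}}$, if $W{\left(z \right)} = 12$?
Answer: $\frac{4136225}{4359674} \approx 0.94875$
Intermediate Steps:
$T{\left(v \right)} = v^{2} + 46 v$
$N{\left(a \right)} = -72 + a$
$\frac{39409}{41129} + \frac{N{\left(W{\left(0 \right)} \right)}}{T{\left(60 \right)}} = \frac{39409}{41129} + \frac{-72 + 12}{60 \left(46 + 60\right)} = 39409 \cdot \frac{1}{41129} - \frac{60}{60 \cdot 106} = \frac{39409}{41129} - \frac{60}{6360} = \frac{39409}{41129} - \frac{1}{106} = \frac{4136225}{4359674}$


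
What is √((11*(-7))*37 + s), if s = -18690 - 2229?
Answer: 2*I*√5942 ≈ 154.17*I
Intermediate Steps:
s = -20919
√((11*(-7))*37 + s) = √((11*(-7))*37 - 20919) = √(-77*37 - 20919) = √(-2849 - 20919) = √(-23768) = 2*I*√5942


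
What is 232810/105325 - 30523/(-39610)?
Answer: 2135011/716210 ≈ 2.9810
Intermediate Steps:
232810/105325 - 30523/(-39610) = 232810*(1/105325) - 30523*(-1/39610) = 46562/21065 + 131/170 = 2135011/716210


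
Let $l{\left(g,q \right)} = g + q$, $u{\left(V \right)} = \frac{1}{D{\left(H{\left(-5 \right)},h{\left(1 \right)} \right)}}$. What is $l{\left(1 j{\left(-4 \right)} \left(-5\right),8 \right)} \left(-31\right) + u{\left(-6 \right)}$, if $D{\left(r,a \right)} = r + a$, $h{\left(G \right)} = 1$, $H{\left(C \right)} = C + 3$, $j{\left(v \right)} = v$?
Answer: $-869$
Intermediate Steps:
$H{\left(C \right)} = 3 + C$
$D{\left(r,a \right)} = a + r$
$u{\left(V \right)} = -1$ ($u{\left(V \right)} = \frac{1}{1 + \left(3 - 5\right)} = \frac{1}{1 - 2} = \frac{1}{-1} = -1$)
$l{\left(1 j{\left(-4 \right)} \left(-5\right),8 \right)} \left(-31\right) + u{\left(-6 \right)} = \left(1 \left(-4\right) \left(-5\right) + 8\right) \left(-31\right) - 1 = \left(\left(-4\right) \left(-5\right) + 8\right) \left(-31\right) - 1 = \left(20 + 8\right) \left(-31\right) - 1 = 28 \left(-31\right) - 1 = -868 - 1 = -869$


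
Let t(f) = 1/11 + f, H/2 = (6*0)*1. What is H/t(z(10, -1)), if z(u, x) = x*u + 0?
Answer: 0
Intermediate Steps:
z(u, x) = u*x (z(u, x) = u*x + 0 = u*x)
H = 0 (H = 2*((6*0)*1) = 2*(0*1) = 2*0 = 0)
t(f) = 1/11 + f
H/t(z(10, -1)) = 0/(1/11 + 10*(-1)) = 0/(1/11 - 10) = 0/(-109/11) = 0*(-11/109) = 0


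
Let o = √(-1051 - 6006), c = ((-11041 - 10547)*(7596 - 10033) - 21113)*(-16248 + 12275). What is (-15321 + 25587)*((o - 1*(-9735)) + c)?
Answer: -2144931468332064 + 10266*I*√7057 ≈ -2.1449e+15 + 8.6241e+5*I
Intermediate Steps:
c = -208935473239 (c = (-21588*(-2437) - 21113)*(-3973) = (52609956 - 21113)*(-3973) = 52588843*(-3973) = -208935473239)
o = I*√7057 (o = √(-7057) = I*√7057 ≈ 84.006*I)
(-15321 + 25587)*((o - 1*(-9735)) + c) = (-15321 + 25587)*((I*√7057 - 1*(-9735)) - 208935473239) = 10266*((I*√7057 + 9735) - 208935473239) = 10266*((9735 + I*√7057) - 208935473239) = 10266*(-208935463504 + I*√7057) = -2144931468332064 + 10266*I*√7057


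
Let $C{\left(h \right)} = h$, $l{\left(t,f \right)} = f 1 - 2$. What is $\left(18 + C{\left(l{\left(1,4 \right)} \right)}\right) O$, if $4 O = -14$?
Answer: $-70$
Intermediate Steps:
$l{\left(t,f \right)} = -2 + f$ ($l{\left(t,f \right)} = f - 2 = -2 + f$)
$O = - \frac{7}{2}$ ($O = \frac{1}{4} \left(-14\right) = - \frac{7}{2} \approx -3.5$)
$\left(18 + C{\left(l{\left(1,4 \right)} \right)}\right) O = \left(18 + \left(-2 + 4\right)\right) \left(- \frac{7}{2}\right) = \left(18 + 2\right) \left(- \frac{7}{2}\right) = 20 \left(- \frac{7}{2}\right) = -70$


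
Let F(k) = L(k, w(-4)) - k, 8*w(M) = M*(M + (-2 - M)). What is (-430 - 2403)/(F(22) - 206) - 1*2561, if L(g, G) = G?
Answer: -578514/227 ≈ -2548.5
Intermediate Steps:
w(M) = -M/4 (w(M) = (M*(M + (-2 - M)))/8 = (M*(-2))/8 = (-2*M)/8 = -M/4)
F(k) = 1 - k (F(k) = -¼*(-4) - k = 1 - k)
(-430 - 2403)/(F(22) - 206) - 1*2561 = (-430 - 2403)/((1 - 1*22) - 206) - 1*2561 = -2833/((1 - 22) - 206) - 2561 = -2833/(-21 - 206) - 2561 = -2833/(-227) - 2561 = -2833*(-1/227) - 2561 = 2833/227 - 2561 = -578514/227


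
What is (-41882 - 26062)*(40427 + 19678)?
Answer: -4083774120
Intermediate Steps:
(-41882 - 26062)*(40427 + 19678) = -67944*60105 = -4083774120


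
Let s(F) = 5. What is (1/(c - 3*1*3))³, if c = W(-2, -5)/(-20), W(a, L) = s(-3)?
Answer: -64/50653 ≈ -0.0012635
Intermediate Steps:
W(a, L) = 5
c = -¼ (c = 5/(-20) = 5*(-1/20) = -¼ ≈ -0.25000)
(1/(c - 3*1*3))³ = (1/(-¼ - 3*1*3))³ = (1/(-¼ - 3*3))³ = (1/(-¼ - 9))³ = (1/(-37/4))³ = (-4/37)³ = -64/50653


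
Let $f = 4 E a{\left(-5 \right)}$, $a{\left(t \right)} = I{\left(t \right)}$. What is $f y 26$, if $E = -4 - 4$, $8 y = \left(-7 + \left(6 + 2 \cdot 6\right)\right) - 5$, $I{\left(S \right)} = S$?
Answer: $3120$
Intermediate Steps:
$y = \frac{3}{4}$ ($y = \frac{\left(-7 + \left(6 + 2 \cdot 6\right)\right) - 5}{8} = \frac{\left(-7 + \left(6 + 12\right)\right) - 5}{8} = \frac{\left(-7 + 18\right) - 5}{8} = \frac{11 - 5}{8} = \frac{1}{8} \cdot 6 = \frac{3}{4} \approx 0.75$)
$E = -8$
$a{\left(t \right)} = t$
$f = 160$ ($f = 4 \left(-8\right) \left(-5\right) = \left(-32\right) \left(-5\right) = 160$)
$f y 26 = 160 \cdot \frac{3}{4} \cdot 26 = 120 \cdot 26 = 3120$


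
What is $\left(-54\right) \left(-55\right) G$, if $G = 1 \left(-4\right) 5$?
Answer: $-59400$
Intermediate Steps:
$G = -20$ ($G = \left(-4\right) 5 = -20$)
$\left(-54\right) \left(-55\right) G = \left(-54\right) \left(-55\right) \left(-20\right) = 2970 \left(-20\right) = -59400$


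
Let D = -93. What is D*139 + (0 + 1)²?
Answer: -12926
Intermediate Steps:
D*139 + (0 + 1)² = -93*139 + (0 + 1)² = -12927 + 1² = -12927 + 1 = -12926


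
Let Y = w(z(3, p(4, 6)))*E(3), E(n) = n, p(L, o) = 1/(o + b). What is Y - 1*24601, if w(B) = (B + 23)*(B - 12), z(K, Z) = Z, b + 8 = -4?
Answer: -305213/12 ≈ -25434.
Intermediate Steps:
b = -12 (b = -8 - 4 = -12)
p(L, o) = 1/(-12 + o) (p(L, o) = 1/(o - 12) = 1/(-12 + o))
w(B) = (-12 + B)*(23 + B) (w(B) = (23 + B)*(-12 + B) = (-12 + B)*(23 + B))
Y = -10001/12 (Y = (-276 + (1/(-12 + 6))² + 11/(-12 + 6))*3 = (-276 + (1/(-6))² + 11/(-6))*3 = (-276 + (-⅙)² + 11*(-⅙))*3 = (-276 + 1/36 - 11/6)*3 = -10001/36*3 = -10001/12 ≈ -833.42)
Y - 1*24601 = -10001/12 - 1*24601 = -10001/12 - 24601 = -305213/12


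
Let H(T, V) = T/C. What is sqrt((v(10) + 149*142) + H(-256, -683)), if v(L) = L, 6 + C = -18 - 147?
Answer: 4*sqrt(4298731)/57 ≈ 145.50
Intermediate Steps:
C = -171 (C = -6 + (-18 - 147) = -6 - 165 = -171)
H(T, V) = -T/171 (H(T, V) = T/(-171) = T*(-1/171) = -T/171)
sqrt((v(10) + 149*142) + H(-256, -683)) = sqrt((10 + 149*142) - 1/171*(-256)) = sqrt((10 + 21158) + 256/171) = sqrt(21168 + 256/171) = sqrt(3619984/171) = 4*sqrt(4298731)/57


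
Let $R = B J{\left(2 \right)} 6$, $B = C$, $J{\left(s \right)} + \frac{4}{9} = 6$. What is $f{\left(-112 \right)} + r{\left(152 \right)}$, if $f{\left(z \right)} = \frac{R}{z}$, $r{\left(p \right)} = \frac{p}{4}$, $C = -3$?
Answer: $\frac{1089}{28} \approx 38.893$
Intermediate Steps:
$J{\left(s \right)} = \frac{50}{9}$ ($J{\left(s \right)} = - \frac{4}{9} + 6 = \frac{50}{9}$)
$B = -3$
$R = -100$ ($R = \left(-3\right) \frac{50}{9} \cdot 6 = \left(- \frac{50}{3}\right) 6 = -100$)
$r{\left(p \right)} = \frac{p}{4}$
$f{\left(z \right)} = - \frac{100}{z}$
$f{\left(-112 \right)} + r{\left(152 \right)} = - \frac{100}{-112} + \frac{1}{4} \cdot 152 = \left(-100\right) \left(- \frac{1}{112}\right) + 38 = \frac{25}{28} + 38 = \frac{1089}{28}$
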